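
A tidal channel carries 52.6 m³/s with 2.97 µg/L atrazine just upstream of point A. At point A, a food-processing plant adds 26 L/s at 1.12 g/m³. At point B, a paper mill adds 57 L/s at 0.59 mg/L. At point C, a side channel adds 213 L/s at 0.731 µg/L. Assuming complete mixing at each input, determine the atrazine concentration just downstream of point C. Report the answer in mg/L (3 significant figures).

0.00414 mg/L

2.97 µg/L = 0.00297 mg/L.
26 L/s = 0.026 m³/s.
After input A: C = (52.6·0.00297 + 0.026·1.12) / 52.63 = 0.003522 mg/L.
57 L/s = 0.057 m³/s.
After input B: C = (52.63·0.003522 + 0.057·0.59) / 52.68 = 0.004156 mg/L.
213 L/s = 0.213 m³/s.
0.731 µg/L = 0.000731 mg/L.
After input C: C = (52.68·0.004156 + 0.213·0.000731) / 52.9 = 0.004143 mg/L.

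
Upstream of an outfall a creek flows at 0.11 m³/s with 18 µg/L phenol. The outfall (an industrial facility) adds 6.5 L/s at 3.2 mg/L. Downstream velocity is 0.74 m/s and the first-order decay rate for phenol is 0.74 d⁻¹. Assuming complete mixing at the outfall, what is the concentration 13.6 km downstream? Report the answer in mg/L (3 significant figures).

6.5 L/s = 0.0065 m³/s.
18 µg/L = 0.018 mg/L.
After complete mixing, C₀ = (0.0065·3.2 + 0.11·0.018) / 0.1165 = 0.1955 mg/L.
Travel time t = 1.36e+04 m / 0.74 m/s = 1.838e+04 s = 0.2127 d.
C = 0.1955·exp(−0.74·0.2127) = 0.1955·0.8544 = 0.1671 mg/L.

0.167 mg/L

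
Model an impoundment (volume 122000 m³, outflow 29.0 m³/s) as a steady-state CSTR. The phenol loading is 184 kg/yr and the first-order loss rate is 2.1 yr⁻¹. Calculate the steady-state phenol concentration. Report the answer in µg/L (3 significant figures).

Outflow Q = 29.0 m³/s × 3.156e+07 s/yr = 9.152e+08 m³/yr.
Steady-state CSTR mass balance: W = Q·C + k·V·C, so C = W/(Q + kV).
Q + kV = 9.152e+08 + 2.1·122000 = 9.154e+08 m³/yr.
C = 184/9.154e+08 = 2.01e-07 kg/m³ = 0.000201 mg/L = 0.201 µg/L.

0.201 µg/L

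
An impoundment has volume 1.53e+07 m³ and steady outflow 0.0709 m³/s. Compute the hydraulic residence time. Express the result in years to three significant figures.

6.84 yr

Q = 0.0709 m³/s × 3.156e+07 s/yr = 2.237e+06 m³/yr.
Hydraulic residence time τ = V/Q = 1.53e+07/2.237e+06 = 6.838 yr.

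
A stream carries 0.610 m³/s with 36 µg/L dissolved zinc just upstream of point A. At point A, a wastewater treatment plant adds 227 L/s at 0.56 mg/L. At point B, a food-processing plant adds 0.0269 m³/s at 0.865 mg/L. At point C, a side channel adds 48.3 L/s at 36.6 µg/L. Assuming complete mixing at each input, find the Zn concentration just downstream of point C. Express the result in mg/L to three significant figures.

36 µg/L = 0.036 mg/L.
227 L/s = 0.227 m³/s.
After input A: C = (0.61·0.036 + 0.227·0.56) / 0.837 = 0.1781 mg/L.
After input B: C = (0.837·0.1781 + 0.0269·0.865) / 0.8639 = 0.1995 mg/L.
48.3 L/s = 0.0483 m³/s.
36.6 µg/L = 0.0366 mg/L.
After input C: C = (0.8639·0.1995 + 0.0483·0.0366) / 0.9122 = 0.1909 mg/L.

0.191 mg/L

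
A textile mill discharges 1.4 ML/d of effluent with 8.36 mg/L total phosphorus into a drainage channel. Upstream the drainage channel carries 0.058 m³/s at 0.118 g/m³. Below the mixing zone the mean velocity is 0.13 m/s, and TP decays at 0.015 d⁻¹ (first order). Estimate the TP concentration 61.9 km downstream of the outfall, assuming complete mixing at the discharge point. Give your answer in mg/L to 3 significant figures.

1.4 ML/d = 0.0162 m³/s.
After complete mixing, C₀ = (0.0162·8.36 + 0.058·0.118) / 0.0742 = 1.918 mg/L.
Travel time t = 6.19e+04 m / 0.13 m/s = 4.762e+05 s = 5.511 d.
C = 1.918·exp(−0.015·5.511) = 1.918·0.9207 = 1.766 mg/L.

1.77 mg/L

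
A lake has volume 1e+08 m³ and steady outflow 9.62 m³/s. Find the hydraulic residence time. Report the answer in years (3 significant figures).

0.329 yr

Q = 9.62 m³/s × 3.156e+07 s/yr = 3.036e+08 m³/yr.
Hydraulic residence time τ = V/Q = 1e+08/3.036e+08 = 0.3294 yr.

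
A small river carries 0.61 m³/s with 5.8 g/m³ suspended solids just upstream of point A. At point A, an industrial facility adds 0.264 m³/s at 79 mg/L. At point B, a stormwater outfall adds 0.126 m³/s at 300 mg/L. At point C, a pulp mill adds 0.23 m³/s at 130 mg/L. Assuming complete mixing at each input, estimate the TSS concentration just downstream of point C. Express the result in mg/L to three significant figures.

74.9 mg/L

After input A: C = (0.61·5.8 + 0.264·79) / 0.874 = 27.91 mg/L.
After input B: C = (0.874·27.91 + 0.126·300) / 1 = 62.19 mg/L.
After input C: C = (1·62.19 + 0.23·130) / 1.23 = 74.87 mg/L.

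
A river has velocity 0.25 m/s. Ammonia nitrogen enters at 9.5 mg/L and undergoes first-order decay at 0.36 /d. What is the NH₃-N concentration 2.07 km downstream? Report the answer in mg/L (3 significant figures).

9.18 mg/L

Travel time t = 2.07 km / 0.25 m/s = 2070/0.25 = 8280 s = 0.09583 d.
First-order decay: C = 9.5·exp(−0.36·0.09583) = 9.5·0.9661 = 9.178 mg/L.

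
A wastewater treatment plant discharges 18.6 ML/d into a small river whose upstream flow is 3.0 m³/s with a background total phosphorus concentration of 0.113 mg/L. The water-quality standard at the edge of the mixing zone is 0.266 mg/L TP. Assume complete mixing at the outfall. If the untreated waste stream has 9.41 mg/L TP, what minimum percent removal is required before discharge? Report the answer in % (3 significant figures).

18.6 ML/d = 0.2153 m³/s.
Mass balance: 0.266·3.215 = 0.2153·Cₑ + 3·0.113.
Cₑ = (0.8553 − 0.339) / 0.2153 = 2.398 mg/L.
Required removal = 1 − 2.398/9.41 = 74.52 %.

74.5 %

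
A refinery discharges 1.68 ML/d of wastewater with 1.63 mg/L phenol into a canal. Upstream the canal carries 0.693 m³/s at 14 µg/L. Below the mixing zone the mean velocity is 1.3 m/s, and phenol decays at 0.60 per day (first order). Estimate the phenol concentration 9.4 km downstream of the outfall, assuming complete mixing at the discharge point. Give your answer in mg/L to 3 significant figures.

0.0553 mg/L

1.68 ML/d = 0.01944 m³/s.
14 µg/L = 0.014 mg/L.
After complete mixing, C₀ = (0.01944·1.63 + 0.693·0.014) / 0.7124 = 0.0581 mg/L.
Travel time t = 9400 m / 1.3 m/s = 7231 s = 0.08369 d.
C = 0.0581·exp(−0.60·0.08369) = 0.0581·0.951 = 0.05526 mg/L.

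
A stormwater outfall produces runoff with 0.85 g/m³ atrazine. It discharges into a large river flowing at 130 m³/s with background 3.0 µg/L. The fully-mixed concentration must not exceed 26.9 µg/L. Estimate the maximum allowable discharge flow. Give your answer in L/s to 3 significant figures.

3770 L/s

3.0 µg/L = 0.003 mg/L.
26.9 µg/L = 0.0269 mg/L.
Mass balance at complete mixing: C_std·(Q_w + Q_r) = Q_w·C_e + Q_r·C_b.
Rearranging, Q_w = Q_r·(C_std − C_b)/(C_e − C_std) = 130·(0.0269 − 0.003) / (0.85 − 0.0269) = 3.775 m³/s.
= 3775 L/s.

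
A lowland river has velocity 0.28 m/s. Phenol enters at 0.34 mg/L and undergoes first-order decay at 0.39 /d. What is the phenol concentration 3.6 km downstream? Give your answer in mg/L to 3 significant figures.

0.321 mg/L

Travel time t = 3.6 km / 0.28 m/s = 3600/0.28 = 1.286e+04 s = 0.1488 d.
First-order decay: C = 0.34·exp(−0.39·0.1488) = 0.34·0.9436 = 0.3208 mg/L.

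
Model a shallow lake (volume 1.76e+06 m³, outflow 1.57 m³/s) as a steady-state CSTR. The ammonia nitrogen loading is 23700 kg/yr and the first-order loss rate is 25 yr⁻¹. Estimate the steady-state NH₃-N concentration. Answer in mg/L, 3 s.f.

Outflow Q = 1.57 m³/s × 3.156e+07 s/yr = 4.955e+07 m³/yr.
Steady-state CSTR mass balance: W = Q·C + k·V·C, so C = W/(Q + kV).
Q + kV = 4.955e+07 + 25·1.76e+06 = 9.355e+07 m³/yr.
C = 23700/9.355e+07 = 0.0002534 kg/m³ = 0.2534 mg/L.

0.253 mg/L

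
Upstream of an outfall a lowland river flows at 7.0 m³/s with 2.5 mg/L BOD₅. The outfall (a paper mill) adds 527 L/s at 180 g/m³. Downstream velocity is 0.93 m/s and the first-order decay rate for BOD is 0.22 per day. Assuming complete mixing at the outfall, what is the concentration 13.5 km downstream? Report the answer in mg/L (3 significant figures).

14.4 mg/L

527 L/s = 0.527 m³/s.
After complete mixing, C₀ = (0.527·180 + 7·2.5) / 7.527 = 14.93 mg/L.
Travel time t = 1.35e+04 m / 0.93 m/s = 1.452e+04 s = 0.168 d.
C = 14.93·exp(−0.22·0.168) = 14.93·0.9637 = 14.39 mg/L.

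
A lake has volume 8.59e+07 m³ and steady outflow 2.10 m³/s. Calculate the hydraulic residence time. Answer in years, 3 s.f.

1.30 yr

Q = 2.10 m³/s × 3.156e+07 s/yr = 6.627e+07 m³/yr.
Hydraulic residence time τ = V/Q = 8.59e+07/6.627e+07 = 1.296 yr.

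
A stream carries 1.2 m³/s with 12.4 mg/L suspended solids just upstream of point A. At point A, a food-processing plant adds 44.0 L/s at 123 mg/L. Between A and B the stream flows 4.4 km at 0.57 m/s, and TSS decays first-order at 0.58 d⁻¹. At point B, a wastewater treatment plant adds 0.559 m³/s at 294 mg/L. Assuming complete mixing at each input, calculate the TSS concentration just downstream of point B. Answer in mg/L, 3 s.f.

44.0 L/s = 0.044 m³/s.
After input A: C = (1.2·12.4 + 0.044·123) / 1.244 = 16.31 mg/L.
Over the 4.4 km reach to input B (t = 7719 s = 0.08934 d), decay gives C = 16.31·exp(−0.58·0.08934) = 15.49 mg/L.
After input B: C = (1.244·15.49 + 0.559·294) / 1.803 = 101.8 mg/L.

102 mg/L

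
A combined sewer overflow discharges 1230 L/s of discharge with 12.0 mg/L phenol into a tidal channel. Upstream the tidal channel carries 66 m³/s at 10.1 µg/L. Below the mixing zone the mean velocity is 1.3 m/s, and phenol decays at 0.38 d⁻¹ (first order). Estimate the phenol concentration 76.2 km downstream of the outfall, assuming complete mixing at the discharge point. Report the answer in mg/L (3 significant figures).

1230 L/s = 1.23 m³/s.
10.1 µg/L = 0.0101 mg/L.
After complete mixing, C₀ = (1.23·12 + 66·0.0101) / 67.23 = 0.2295 mg/L.
Travel time t = 7.62e+04 m / 1.3 m/s = 5.862e+04 s = 0.6784 d.
C = 0.2295·exp(−0.38·0.6784) = 0.2295·0.7728 = 0.1773 mg/L.

0.177 mg/L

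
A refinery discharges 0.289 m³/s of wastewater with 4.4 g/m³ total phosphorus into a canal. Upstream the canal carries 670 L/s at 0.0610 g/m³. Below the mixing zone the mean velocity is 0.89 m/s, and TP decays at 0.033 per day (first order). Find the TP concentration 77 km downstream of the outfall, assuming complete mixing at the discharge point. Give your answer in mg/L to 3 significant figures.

670 L/s = 0.67 m³/s.
After complete mixing, C₀ = (0.289·4.4 + 0.67·0.061) / 0.959 = 1.369 mg/L.
Travel time t = 7.7e+04 m / 0.89 m/s = 8.652e+04 s = 1.001 d.
C = 1.369·exp(−0.033·1.001) = 1.369·0.9675 = 1.324 mg/L.

1.32 mg/L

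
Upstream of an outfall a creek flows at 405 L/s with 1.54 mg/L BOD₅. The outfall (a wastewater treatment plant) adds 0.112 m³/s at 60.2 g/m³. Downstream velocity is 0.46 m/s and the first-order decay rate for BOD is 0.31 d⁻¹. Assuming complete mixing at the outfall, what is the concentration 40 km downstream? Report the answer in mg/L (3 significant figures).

405 L/s = 0.405 m³/s.
After complete mixing, C₀ = (0.112·60.2 + 0.405·1.54) / 0.517 = 14.25 mg/L.
Travel time t = 4e+04 m / 0.46 m/s = 8.696e+04 s = 1.006 d.
C = 14.25·exp(−0.31·1.006) = 14.25·0.732 = 10.43 mg/L.

10.4 mg/L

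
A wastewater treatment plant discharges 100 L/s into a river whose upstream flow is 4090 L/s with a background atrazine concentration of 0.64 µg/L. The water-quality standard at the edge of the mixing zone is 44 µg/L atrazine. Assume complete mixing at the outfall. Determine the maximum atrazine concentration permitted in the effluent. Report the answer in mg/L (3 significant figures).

1.82 mg/L

100 L/s = 0.1 m³/s.
4090 L/s = 4.09 m³/s.
0.64 µg/L = 0.00064 mg/L.
44 µg/L = 0.044 mg/L.
Mass balance: 0.044·4.19 = 0.1·Cₑ + 4.09·0.00064.
Cₑ = (0.1844 − 0.002618) / 0.1 = 1.817 mg/L.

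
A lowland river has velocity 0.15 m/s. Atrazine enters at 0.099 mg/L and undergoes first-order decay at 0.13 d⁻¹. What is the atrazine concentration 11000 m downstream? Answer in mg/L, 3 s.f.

Travel time t = 11000 m / 0.15 m/s = 1.1e+04/0.15 = 7.333e+04 s = 0.8488 d.
First-order decay: C = 0.099·exp(−0.13·0.8488) = 0.099·0.8955 = 0.08866 mg/L.

0.0887 mg/L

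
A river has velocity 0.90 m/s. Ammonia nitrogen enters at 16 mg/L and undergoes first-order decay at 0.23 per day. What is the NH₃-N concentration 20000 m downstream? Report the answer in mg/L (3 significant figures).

15.1 mg/L

Travel time t = 20000 m / 0.90 m/s = 2e+04/0.90 = 2.222e+04 s = 0.2572 d.
First-order decay: C = 16·exp(−0.23·0.2572) = 16·0.9426 = 15.08 mg/L.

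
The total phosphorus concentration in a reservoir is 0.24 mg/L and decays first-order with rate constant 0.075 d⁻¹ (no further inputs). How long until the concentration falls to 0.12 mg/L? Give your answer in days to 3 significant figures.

t = ln(C₀/C)/k = ln(0.24/0.12)/0.075 = 0.6931/0.075 = 9.242 d.

9.24 d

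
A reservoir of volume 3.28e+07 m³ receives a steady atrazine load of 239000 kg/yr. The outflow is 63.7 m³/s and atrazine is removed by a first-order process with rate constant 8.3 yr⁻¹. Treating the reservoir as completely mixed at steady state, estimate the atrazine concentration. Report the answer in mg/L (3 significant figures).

Outflow Q = 63.7 m³/s × 3.156e+07 s/yr = 2.01e+09 m³/yr.
Steady-state CSTR mass balance: W = Q·C + k·V·C, so C = W/(Q + kV).
Q + kV = 2.01e+09 + 8.3·3.28e+07 = 2.282e+09 m³/yr.
C = 239000/2.282e+09 = 0.0001047 kg/m³ = 0.1047 mg/L.

0.105 mg/L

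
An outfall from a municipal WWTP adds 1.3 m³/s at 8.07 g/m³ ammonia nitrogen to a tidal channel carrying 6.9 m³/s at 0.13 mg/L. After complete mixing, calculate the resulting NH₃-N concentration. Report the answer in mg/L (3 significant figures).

1.39 mg/L

Conservation of mass across the mixing zone: C = (1.3·8.07 + 6.9·0.13) / (1.3 + 6.9) = 11.39/8.2 = 1.389 mg/L.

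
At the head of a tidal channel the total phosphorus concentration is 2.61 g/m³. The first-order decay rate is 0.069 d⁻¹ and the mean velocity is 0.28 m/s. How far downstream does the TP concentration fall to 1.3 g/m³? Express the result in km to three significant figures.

244 km

From C = C₀·e^(−kt), t = ln(C₀/C)/k = ln(2.61/1.3)/0.069 = 0.697/0.069 = 10.1 d.
Distance = v·t = 0.28 m/s × 8.727e+05 s = 2.444e+05 m = 244.4 km.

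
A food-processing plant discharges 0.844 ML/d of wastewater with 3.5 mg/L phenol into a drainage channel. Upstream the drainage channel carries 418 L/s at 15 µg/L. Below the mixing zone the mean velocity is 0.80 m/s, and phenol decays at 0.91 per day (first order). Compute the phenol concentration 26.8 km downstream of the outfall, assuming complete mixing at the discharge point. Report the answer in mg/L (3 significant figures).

0.0665 mg/L

0.844 ML/d = 0.009769 m³/s.
418 L/s = 0.418 m³/s.
15 µg/L = 0.015 mg/L.
After complete mixing, C₀ = (0.009769·3.5 + 0.418·0.015) / 0.4278 = 0.09458 mg/L.
Travel time t = 2.68e+04 m / 0.80 m/s = 3.35e+04 s = 0.3877 d.
C = 0.09458·exp(−0.91·0.3877) = 0.09458·0.7027 = 0.06646 mg/L.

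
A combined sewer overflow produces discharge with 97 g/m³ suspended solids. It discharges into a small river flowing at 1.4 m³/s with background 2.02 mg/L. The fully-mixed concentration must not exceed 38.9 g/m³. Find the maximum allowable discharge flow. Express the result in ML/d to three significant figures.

Mass balance at complete mixing: C_std·(Q_w + Q_r) = Q_w·C_e + Q_r·C_b.
Rearranging, Q_w = Q_r·(C_std − C_b)/(C_e − C_std) = 1.4·(38.9 − 2.02) / (97 − 38.9) = 0.8887 m³/s.
= 76.78 ML/d.

76.8 ML/d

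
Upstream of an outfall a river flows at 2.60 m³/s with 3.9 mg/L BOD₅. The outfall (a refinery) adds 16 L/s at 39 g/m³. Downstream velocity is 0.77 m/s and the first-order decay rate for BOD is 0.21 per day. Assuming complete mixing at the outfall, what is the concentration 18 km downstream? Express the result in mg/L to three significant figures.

3.89 mg/L

16 L/s = 0.016 m³/s.
After complete mixing, C₀ = (0.016·39 + 2.6·3.9) / 2.616 = 4.115 mg/L.
Travel time t = 1.8e+04 m / 0.77 m/s = 2.338e+04 s = 0.2706 d.
C = 4.115·exp(−0.21·0.2706) = 4.115·0.9448 = 3.887 mg/L.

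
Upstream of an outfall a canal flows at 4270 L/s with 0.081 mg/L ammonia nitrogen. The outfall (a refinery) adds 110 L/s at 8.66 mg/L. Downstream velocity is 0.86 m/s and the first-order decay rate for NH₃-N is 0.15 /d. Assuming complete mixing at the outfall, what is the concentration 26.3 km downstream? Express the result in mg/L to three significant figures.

110 L/s = 0.11 m³/s.
4270 L/s = 4.27 m³/s.
After complete mixing, C₀ = (0.11·8.66 + 4.27·0.081) / 4.38 = 0.2965 mg/L.
Travel time t = 2.63e+04 m / 0.86 m/s = 3.058e+04 s = 0.354 d.
C = 0.2965·exp(−0.15·0.354) = 0.2965·0.9483 = 0.2811 mg/L.

0.281 mg/L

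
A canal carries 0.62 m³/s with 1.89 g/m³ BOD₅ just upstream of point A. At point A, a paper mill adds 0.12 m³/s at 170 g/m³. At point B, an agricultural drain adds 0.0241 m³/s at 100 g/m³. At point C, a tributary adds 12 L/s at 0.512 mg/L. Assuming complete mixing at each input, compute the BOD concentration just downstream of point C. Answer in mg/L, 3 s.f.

30.9 mg/L

After input A: C = (0.62·1.89 + 0.12·170) / 0.74 = 29.15 mg/L.
After input B: C = (0.74·29.15 + 0.0241·100) / 0.7641 = 31.39 mg/L.
12 L/s = 0.012 m³/s.
After input C: C = (0.7641·31.39 + 0.012·0.512) / 0.7761 = 30.91 mg/L.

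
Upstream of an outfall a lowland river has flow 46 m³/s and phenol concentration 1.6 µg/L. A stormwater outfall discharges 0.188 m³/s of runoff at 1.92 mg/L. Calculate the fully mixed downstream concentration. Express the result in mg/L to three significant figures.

1.6 µg/L = 0.0016 mg/L.
By mass balance at complete mixing, C = (0.188·1.92 + 46·0.0016) / (0.188 + 46) = 0.4346/46.19 = 0.009409 mg/L.

0.00941 mg/L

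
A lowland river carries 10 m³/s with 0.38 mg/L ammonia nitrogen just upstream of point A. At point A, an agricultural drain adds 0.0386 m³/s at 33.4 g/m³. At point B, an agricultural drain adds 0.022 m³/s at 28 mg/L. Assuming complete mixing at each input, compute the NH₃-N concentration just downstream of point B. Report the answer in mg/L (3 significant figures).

After input A: C = (10·0.38 + 0.0386·33.4) / 10.04 = 0.507 mg/L.
After input B: C = (10.04·0.507 + 0.022·28) / 10.06 = 0.5671 mg/L.

0.567 mg/L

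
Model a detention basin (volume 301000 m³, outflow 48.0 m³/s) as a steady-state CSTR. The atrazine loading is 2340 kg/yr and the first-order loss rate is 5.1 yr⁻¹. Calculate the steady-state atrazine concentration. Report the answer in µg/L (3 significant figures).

1.54 µg/L

Outflow Q = 48.0 m³/s × 3.156e+07 s/yr = 1.515e+09 m³/yr.
Steady-state CSTR mass balance: W = Q·C + k·V·C, so C = W/(Q + kV).
Q + kV = 1.515e+09 + 5.1·301000 = 1.516e+09 m³/yr.
C = 2340/1.516e+09 = 1.543e-06 kg/m³ = 0.001543 mg/L = 1.543 µg/L.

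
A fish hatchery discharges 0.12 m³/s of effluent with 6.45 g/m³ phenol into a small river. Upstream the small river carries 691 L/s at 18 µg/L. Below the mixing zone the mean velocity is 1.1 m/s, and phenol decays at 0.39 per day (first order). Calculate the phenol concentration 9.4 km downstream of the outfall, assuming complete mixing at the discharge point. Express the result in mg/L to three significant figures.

0.933 mg/L

691 L/s = 0.691 m³/s.
18 µg/L = 0.018 mg/L.
After complete mixing, C₀ = (0.12·6.45 + 0.691·0.018) / 0.811 = 0.9697 mg/L.
Travel time t = 9400 m / 1.1 m/s = 8545 s = 0.09891 d.
C = 0.9697·exp(−0.39·0.09891) = 0.9697·0.9622 = 0.933 mg/L.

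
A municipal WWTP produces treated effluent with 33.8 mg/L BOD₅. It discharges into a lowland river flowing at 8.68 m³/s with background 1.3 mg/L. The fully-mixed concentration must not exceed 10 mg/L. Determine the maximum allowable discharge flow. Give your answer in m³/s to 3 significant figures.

3.17 m³/s

Mass balance at complete mixing: C_std·(Q_w + Q_r) = Q_w·C_e + Q_r·C_b.
Rearranging, Q_w = Q_r·(C_std − C_b)/(C_e − C_std) = 8.68·(10 − 1.3) / (33.8 − 10) = 3.173 m³/s.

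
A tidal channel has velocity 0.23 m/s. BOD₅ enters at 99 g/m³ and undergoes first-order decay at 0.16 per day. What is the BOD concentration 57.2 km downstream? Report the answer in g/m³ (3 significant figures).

62.5 g/m³

Travel time t = 57.2 km / 0.23 m/s = 5.72e+04/0.23 = 2.487e+05 s = 2.878 d.
First-order decay: C = 99·exp(−0.16·2.878) = 99·0.6309 = 62.46 g/m³.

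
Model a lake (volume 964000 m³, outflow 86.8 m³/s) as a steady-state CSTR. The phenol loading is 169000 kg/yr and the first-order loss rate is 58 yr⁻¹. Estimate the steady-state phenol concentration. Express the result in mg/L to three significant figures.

0.0605 mg/L

Outflow Q = 86.8 m³/s × 3.156e+07 s/yr = 2.739e+09 m³/yr.
Steady-state CSTR mass balance: W = Q·C + k·V·C, so C = W/(Q + kV).
Q + kV = 2.739e+09 + 58·964000 = 2.795e+09 m³/yr.
C = 169000/2.795e+09 = 6.046e-05 kg/m³ = 0.06046 mg/L.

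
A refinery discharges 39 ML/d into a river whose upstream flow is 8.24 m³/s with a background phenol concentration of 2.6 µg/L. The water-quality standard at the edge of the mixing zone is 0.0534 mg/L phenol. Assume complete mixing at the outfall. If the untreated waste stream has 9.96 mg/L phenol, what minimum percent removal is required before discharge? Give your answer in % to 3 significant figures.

90.2 %

39 ML/d = 0.4514 m³/s.
2.6 µg/L = 0.0026 mg/L.
Mass balance: 0.0534·8.691 = 0.4514·Cₑ + 8.24·0.0026.
Cₑ = (0.4641 − 0.02142) / 0.4514 = 0.9807 mg/L.
Required removal = 1 − 0.9807/9.96 = 90.15 %.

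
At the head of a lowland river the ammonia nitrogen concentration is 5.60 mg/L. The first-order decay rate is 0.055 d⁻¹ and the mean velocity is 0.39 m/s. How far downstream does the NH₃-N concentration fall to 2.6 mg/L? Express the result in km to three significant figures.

470 km

From C = C₀·e^(−kt), t = ln(C₀/C)/k = ln(5.60/2.6)/0.055 = 0.7673/0.055 = 13.95 d.
Distance = v·t = 0.39 m/s × 1.205e+06 s = 4.701e+05 m = 470.1 km.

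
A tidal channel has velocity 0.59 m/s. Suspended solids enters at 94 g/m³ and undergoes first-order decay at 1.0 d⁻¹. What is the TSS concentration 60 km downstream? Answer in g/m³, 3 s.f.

29.0 g/m³

Travel time t = 60 km / 0.59 m/s = 6e+04/0.59 = 1.017e+05 s = 1.177 d.
First-order decay: C = 94·exp(−1.0·1.177) = 94·0.3082 = 28.97 g/m³.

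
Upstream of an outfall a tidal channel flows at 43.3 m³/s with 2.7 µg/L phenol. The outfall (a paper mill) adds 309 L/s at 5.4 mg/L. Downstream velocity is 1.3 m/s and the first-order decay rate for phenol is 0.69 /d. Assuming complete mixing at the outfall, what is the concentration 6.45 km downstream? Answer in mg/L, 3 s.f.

0.0394 mg/L

309 L/s = 0.309 m³/s.
2.7 µg/L = 0.0027 mg/L.
After complete mixing, C₀ = (0.309·5.4 + 43.3·0.0027) / 43.61 = 0.04094 mg/L.
Travel time t = 6450 m / 1.3 m/s = 4962 s = 0.05743 d.
C = 0.04094·exp(−0.69·0.05743) = 0.04094·0.9612 = 0.03935 mg/L.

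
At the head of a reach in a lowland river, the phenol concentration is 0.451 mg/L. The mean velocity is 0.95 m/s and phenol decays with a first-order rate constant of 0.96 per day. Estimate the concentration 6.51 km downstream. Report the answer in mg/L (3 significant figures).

Travel time t = 6.51 km / 0.95 m/s = 6510/0.95 = 6853 s = 0.07931 d.
First-order decay: C = 0.451·exp(−0.96·0.07931) = 0.451·0.9267 = 0.4179 mg/L.

0.418 mg/L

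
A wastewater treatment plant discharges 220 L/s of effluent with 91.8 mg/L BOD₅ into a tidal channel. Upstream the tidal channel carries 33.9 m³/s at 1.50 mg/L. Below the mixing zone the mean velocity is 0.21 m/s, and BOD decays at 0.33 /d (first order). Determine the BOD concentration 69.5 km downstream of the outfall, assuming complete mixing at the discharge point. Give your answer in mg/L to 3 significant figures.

220 L/s = 0.22 m³/s.
After complete mixing, C₀ = (0.22·91.8 + 33.9·1.5) / 34.12 = 2.082 mg/L.
Travel time t = 6.95e+04 m / 0.21 m/s = 3.31e+05 s = 3.83 d.
C = 2.082·exp(−0.33·3.83) = 2.082·0.2825 = 0.5882 mg/L.

0.588 mg/L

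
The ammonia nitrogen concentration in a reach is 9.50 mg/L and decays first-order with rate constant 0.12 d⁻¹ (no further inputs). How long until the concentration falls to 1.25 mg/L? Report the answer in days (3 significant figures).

16.9 d

t = ln(C₀/C)/k = ln(9.50/1.25)/0.12 = 2.028/0.12 = 16.9 d.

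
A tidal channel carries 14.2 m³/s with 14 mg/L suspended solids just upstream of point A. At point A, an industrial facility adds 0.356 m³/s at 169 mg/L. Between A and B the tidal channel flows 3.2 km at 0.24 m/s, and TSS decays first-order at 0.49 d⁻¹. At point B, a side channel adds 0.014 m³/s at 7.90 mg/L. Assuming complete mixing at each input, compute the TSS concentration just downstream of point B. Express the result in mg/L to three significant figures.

16.5 mg/L

After input A: C = (14.2·14 + 0.356·169) / 14.56 = 17.79 mg/L.
Over the 3.2 km reach to input B (t = 1.333e+04 s = 0.1543 d), decay gives C = 17.79·exp(−0.49·0.1543) = 16.5 mg/L.
After input B: C = (14.56·16.5 + 0.014·7.9) / 14.57 = 16.49 mg/L.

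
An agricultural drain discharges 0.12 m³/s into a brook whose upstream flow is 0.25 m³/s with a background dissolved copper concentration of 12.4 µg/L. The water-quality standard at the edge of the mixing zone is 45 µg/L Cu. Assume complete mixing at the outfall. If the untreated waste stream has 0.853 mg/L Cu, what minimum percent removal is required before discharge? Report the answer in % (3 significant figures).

86.8 %

12.4 µg/L = 0.0124 mg/L.
45 µg/L = 0.045 mg/L.
Mass balance: 0.045·0.37 = 0.12·Cₑ + 0.25·0.0124.
Cₑ = (0.01665 − 0.0031) / 0.12 = 0.1129 mg/L.
Required removal = 1 − 0.1129/0.853 = 86.76 %.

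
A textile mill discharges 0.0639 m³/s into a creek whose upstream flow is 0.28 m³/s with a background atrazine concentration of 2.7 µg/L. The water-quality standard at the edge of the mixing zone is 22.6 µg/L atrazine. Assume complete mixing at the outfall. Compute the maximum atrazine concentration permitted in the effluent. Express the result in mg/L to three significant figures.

2.7 µg/L = 0.0027 mg/L.
22.6 µg/L = 0.0226 mg/L.
Mass balance: 0.0226·0.3439 = 0.0639·Cₑ + 0.28·0.0027.
Cₑ = (0.007772 − 0.000756) / 0.0639 = 0.1098 mg/L.

0.110 mg/L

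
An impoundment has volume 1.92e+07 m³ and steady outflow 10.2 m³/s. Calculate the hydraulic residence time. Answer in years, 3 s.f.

0.0596 yr

Q = 10.2 m³/s × 3.156e+07 s/yr = 3.219e+08 m³/yr.
Hydraulic residence time τ = V/Q = 1.92e+07/3.219e+08 = 0.05965 yr.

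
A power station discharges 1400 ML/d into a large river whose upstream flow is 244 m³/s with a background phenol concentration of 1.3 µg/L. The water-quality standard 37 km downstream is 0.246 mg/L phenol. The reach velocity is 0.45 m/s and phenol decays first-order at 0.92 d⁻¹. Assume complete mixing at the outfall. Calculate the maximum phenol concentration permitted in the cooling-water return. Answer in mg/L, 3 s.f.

1400 ML/d = 16.2 m³/s.
1.3 µg/L = 0.0013 mg/L.
Travel time to the compliance point: t = 3.7e+04/0.45 = 8.222e+04 s = 0.9516 d; decay factor exp(−0.92·0.9516) = 0.4166.
So the concentration just after mixing may be at most 0.246/0.4166 = 0.5904 mg/L.
Mass balance: 0.5904·260.2 = 16.2·Cₑ + 244·0.0013.
Cₑ = (153.6 − 0.3172) / 16.2 = 9.462 mg/L.

9.46 mg/L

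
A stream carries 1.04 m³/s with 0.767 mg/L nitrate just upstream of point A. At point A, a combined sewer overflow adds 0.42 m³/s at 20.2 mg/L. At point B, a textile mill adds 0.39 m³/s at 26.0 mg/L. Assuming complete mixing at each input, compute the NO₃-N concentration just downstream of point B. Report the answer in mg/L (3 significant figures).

10.5 mg/L

After input A: C = (1.04·0.767 + 0.42·20.2) / 1.46 = 6.357 mg/L.
After input B: C = (1.46·6.357 + 0.39·26) / 1.85 = 10.5 mg/L.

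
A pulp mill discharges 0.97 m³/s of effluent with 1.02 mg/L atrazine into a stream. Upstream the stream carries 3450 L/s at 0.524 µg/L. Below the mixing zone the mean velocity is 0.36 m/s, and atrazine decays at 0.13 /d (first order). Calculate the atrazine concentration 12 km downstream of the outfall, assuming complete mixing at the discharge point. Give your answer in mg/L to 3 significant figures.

3450 L/s = 3.45 m³/s.
0.524 µg/L = 0.000524 mg/L.
After complete mixing, C₀ = (0.97·1.02 + 3.45·0.000524) / 4.42 = 0.2243 mg/L.
Travel time t = 1.2e+04 m / 0.36 m/s = 3.333e+04 s = 0.3858 d.
C = 0.2243·exp(−0.13·0.3858) = 0.2243·0.9511 = 0.2133 mg/L.

0.213 mg/L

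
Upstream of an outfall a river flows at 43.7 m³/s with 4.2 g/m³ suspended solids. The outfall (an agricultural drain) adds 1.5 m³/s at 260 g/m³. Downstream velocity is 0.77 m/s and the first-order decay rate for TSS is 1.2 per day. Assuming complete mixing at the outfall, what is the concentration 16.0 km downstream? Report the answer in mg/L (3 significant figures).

9.51 mg/L

After complete mixing, C₀ = (1.5·260 + 43.7·4.2) / 45.2 = 12.69 mg/L.
Travel time t = 1.6e+04 m / 0.77 m/s = 2.078e+04 s = 0.2405 d.
C = 12.69·exp(−1.2·0.2405) = 12.69·0.7493 = 9.508 mg/L.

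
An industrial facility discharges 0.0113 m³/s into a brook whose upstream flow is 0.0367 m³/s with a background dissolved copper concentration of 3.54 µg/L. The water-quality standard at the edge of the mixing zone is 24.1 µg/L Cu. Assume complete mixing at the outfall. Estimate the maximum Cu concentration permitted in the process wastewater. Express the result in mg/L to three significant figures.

3.54 µg/L = 0.00354 mg/L.
24.1 µg/L = 0.0241 mg/L.
Mass balance: 0.0241·0.048 = 0.0113·Cₑ + 0.0367·0.00354.
Cₑ = (0.001157 − 0.0001299) / 0.0113 = 0.09087 mg/L.

0.0909 mg/L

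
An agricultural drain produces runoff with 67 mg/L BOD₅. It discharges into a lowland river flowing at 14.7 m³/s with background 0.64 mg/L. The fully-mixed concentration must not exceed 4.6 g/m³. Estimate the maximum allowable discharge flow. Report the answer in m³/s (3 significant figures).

Mass balance at complete mixing: C_std·(Q_w + Q_r) = Q_w·C_e + Q_r·C_b.
Rearranging, Q_w = Q_r·(C_std − C_b)/(C_e − C_std) = 14.7·(4.6 − 0.64) / (67 − 4.6) = 0.9329 m³/s.

0.933 m³/s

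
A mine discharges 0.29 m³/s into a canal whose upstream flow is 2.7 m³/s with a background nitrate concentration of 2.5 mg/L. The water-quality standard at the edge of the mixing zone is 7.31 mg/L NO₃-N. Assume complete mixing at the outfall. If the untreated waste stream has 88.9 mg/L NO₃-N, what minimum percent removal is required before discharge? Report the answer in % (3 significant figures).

Mass balance: 7.31·2.99 = 0.29·Cₑ + 2.7·2.5.
Cₑ = (21.86 − 6.75) / 0.29 = 52.09 mg/L.
Required removal = 1 − 52.09/88.9 = 41.4 %.

41.4 %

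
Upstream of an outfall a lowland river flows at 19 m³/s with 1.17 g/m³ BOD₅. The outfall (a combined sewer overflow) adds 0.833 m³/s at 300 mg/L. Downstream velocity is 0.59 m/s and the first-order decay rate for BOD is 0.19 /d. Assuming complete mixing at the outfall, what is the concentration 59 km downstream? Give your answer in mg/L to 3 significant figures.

11.0 mg/L

After complete mixing, C₀ = (0.833·300 + 19·1.17) / 19.83 = 13.72 mg/L.
Travel time t = 5.9e+04 m / 0.59 m/s = 1e+05 s = 1.157 d.
C = 13.72·exp(−0.19·1.157) = 13.72·0.8026 = 11.01 mg/L.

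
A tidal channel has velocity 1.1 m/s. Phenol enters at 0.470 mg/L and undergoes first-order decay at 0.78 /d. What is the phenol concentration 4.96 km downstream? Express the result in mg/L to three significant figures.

Travel time t = 4.96 km / 1.1 m/s = 4960/1.1 = 4509 s = 0.05219 d.
First-order decay: C = 0.470·exp(−0.78·0.05219) = 0.470·0.9601 = 0.4513 mg/L.

0.451 mg/L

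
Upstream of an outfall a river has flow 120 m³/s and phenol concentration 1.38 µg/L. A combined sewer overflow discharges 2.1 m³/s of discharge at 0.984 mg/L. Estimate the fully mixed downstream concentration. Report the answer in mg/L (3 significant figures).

1.38 µg/L = 0.00138 mg/L.
Conservation of mass across the mixing zone: C = (2.1·0.984 + 120·0.00138) / (2.1 + 120) = 2.232/122.1 = 0.01828 mg/L.

0.0183 mg/L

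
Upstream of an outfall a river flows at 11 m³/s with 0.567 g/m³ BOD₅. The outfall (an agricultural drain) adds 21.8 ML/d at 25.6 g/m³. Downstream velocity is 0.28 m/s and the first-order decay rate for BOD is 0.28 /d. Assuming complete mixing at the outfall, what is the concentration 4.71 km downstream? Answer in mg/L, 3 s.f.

1.07 mg/L

21.8 ML/d = 0.2523 m³/s.
After complete mixing, C₀ = (0.2523·25.6 + 11·0.567) / 11.25 = 1.128 mg/L.
Travel time t = 4710 m / 0.28 m/s = 1.682e+04 s = 0.1947 d.
C = 1.128·exp(−0.28·0.1947) = 1.128·0.9469 = 1.068 mg/L.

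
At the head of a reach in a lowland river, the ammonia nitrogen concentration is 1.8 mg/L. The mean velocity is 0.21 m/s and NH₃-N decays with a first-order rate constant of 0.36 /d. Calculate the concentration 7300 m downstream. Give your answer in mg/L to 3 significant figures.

Travel time t = 7300 m / 0.21 m/s = 7300/0.21 = 3.476e+04 s = 0.4023 d.
First-order decay: C = 1.8·exp(−0.36·0.4023) = 1.8·0.8652 = 1.557 mg/L.

1.56 mg/L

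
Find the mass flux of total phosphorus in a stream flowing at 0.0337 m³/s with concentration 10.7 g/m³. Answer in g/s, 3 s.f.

0.361 g/s

Mass flux = Q·C = 0.0337 m³/s × 10.7 g/m³ = 0.3606 g/s.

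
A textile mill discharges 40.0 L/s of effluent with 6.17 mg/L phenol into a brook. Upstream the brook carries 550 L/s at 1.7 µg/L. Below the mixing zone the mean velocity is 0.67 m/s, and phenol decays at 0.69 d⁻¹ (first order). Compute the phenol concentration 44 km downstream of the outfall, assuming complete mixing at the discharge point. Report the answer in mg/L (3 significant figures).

0.249 mg/L

40.0 L/s = 0.04 m³/s.
550 L/s = 0.55 m³/s.
1.7 µg/L = 0.0017 mg/L.
After complete mixing, C₀ = (0.04·6.17 + 0.55·0.0017) / 0.59 = 0.4199 mg/L.
Travel time t = 4.4e+04 m / 0.67 m/s = 6.567e+04 s = 0.7601 d.
C = 0.4199·exp(−0.69·0.7601) = 0.4199·0.5919 = 0.2485 mg/L.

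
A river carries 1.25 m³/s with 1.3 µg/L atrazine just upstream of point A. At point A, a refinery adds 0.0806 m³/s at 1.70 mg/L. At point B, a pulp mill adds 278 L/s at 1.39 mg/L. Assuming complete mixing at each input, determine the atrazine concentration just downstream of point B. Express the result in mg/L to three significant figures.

0.326 mg/L

1.3 µg/L = 0.0013 mg/L.
After input A: C = (1.25·0.0013 + 0.0806·1.7) / 1.331 = 0.1042 mg/L.
278 L/s = 0.278 m³/s.
After input B: C = (1.331·0.1042 + 0.278·1.39) / 1.609 = 0.3264 mg/L.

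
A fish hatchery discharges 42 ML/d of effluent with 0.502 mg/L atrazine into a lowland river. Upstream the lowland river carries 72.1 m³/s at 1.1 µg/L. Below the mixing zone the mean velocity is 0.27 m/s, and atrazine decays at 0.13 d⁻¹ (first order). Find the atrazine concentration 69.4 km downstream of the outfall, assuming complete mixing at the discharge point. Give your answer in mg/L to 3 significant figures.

0.00303 mg/L

42 ML/d = 0.4861 m³/s.
1.1 µg/L = 0.0011 mg/L.
After complete mixing, C₀ = (0.4861·0.502 + 72.1·0.0011) / 72.59 = 0.004455 mg/L.
Travel time t = 6.94e+04 m / 0.27 m/s = 2.57e+05 s = 2.975 d.
C = 0.004455·exp(−0.13·2.975) = 0.004455·0.6793 = 0.003026 mg/L.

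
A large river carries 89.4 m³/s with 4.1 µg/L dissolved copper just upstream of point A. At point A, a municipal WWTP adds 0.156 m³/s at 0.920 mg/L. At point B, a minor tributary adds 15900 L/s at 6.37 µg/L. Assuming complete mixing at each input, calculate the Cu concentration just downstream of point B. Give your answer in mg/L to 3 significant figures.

0.00580 mg/L

4.1 µg/L = 0.0041 mg/L.
After input A: C = (89.4·0.0041 + 0.156·0.92) / 89.56 = 0.005695 mg/L.
15900 L/s = 15.9 m³/s.
6.37 µg/L = 0.00637 mg/L.
After input B: C = (89.56·0.005695 + 15.9·0.00637) / 105.5 = 0.005797 mg/L.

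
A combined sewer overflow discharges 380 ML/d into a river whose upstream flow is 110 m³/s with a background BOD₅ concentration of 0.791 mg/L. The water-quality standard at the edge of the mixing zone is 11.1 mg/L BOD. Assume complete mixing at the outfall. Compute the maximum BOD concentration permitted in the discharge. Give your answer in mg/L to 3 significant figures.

380 ML/d = 4.398 m³/s.
Mass balance: 11.1·114.4 = 4.398·Cₑ + 110·0.791.
Cₑ = (1270 − 87.01) / 4.398 = 268.9 mg/L.

269 mg/L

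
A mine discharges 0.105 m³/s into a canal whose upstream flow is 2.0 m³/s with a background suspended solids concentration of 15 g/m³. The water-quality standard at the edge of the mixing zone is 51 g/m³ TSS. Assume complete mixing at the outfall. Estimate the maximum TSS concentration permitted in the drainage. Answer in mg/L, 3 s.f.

Mass balance: 51·2.105 = 0.105·Cₑ + 2·15.
Cₑ = (107.4 − 30) / 0.105 = 736.7 mg/L.

737 mg/L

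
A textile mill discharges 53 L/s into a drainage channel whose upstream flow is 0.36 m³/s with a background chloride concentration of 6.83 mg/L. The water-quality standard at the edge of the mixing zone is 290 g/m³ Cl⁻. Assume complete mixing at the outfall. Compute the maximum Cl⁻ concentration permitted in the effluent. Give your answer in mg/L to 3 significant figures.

53 L/s = 0.053 m³/s.
Mass balance: 290·0.413 = 0.053·Cₑ + 0.36·6.83.
Cₑ = (119.8 − 2.459) / 0.053 = 2213 mg/L.

2210 mg/L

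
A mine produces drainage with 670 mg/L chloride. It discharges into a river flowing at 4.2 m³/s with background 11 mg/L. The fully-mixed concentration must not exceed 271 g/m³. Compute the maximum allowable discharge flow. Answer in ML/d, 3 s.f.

Mass balance at complete mixing: C_std·(Q_w + Q_r) = Q_w·C_e + Q_r·C_b.
Rearranging, Q_w = Q_r·(C_std − C_b)/(C_e − C_std) = 4.2·(271 − 11) / (670 − 271) = 2.737 m³/s.
= 236.5 ML/d.

236 ML/d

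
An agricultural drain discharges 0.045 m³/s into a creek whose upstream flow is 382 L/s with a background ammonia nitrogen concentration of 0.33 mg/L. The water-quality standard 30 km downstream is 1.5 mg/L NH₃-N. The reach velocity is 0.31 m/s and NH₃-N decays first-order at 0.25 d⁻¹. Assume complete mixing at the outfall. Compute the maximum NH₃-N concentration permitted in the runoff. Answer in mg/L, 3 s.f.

16.0 mg/L

382 L/s = 0.382 m³/s.
Travel time to the compliance point: t = 3e+04/0.31 = 9.677e+04 s = 1.12 d; decay factor exp(−0.25·1.12) = 0.7558.
So the concentration just after mixing may be at most 1.5/0.7558 = 1.985 mg/L.
Mass balance: 1.985·0.427 = 0.045·Cₑ + 0.382·0.33.
Cₑ = (0.8475 − 0.1261) / 0.045 = 16.03 mg/L.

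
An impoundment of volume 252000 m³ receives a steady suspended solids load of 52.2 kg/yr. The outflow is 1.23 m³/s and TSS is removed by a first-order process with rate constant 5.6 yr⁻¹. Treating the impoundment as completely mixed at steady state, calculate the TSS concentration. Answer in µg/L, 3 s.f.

1.30 µg/L

Outflow Q = 1.23 m³/s × 3.156e+07 s/yr = 3.882e+07 m³/yr.
Steady-state CSTR mass balance: W = Q·C + k·V·C, so C = W/(Q + kV).
Q + kV = 3.882e+07 + 5.6·252000 = 4.023e+07 m³/yr.
C = 52.2/4.023e+07 = 1.298e-06 kg/m³ = 0.001298 mg/L = 1.298 µg/L.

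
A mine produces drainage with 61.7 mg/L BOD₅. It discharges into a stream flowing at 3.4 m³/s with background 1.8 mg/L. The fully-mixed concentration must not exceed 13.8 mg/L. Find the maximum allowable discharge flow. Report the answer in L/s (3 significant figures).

Mass balance at complete mixing: C_std·(Q_w + Q_r) = Q_w·C_e + Q_r·C_b.
Rearranging, Q_w = Q_r·(C_std − C_b)/(C_e − C_std) = 3.4·(13.8 − 1.8) / (61.7 − 13.8) = 0.8518 m³/s.
= 851.8 L/s.

852 L/s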